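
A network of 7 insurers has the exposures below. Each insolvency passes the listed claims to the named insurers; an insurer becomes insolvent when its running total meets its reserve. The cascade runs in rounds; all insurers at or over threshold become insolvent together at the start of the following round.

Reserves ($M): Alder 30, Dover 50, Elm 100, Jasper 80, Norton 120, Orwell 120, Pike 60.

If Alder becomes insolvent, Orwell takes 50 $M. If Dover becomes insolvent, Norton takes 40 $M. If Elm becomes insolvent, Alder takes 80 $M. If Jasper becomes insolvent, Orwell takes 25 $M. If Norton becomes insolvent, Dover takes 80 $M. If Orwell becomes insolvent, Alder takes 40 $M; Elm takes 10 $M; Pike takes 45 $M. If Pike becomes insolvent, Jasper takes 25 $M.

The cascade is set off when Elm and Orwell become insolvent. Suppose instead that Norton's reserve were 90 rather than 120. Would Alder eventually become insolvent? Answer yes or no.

yes

With Norton's reserve at 90:
Round 1 — Elm, Orwell become insolvent (initial).
  Alder: +80+40 → 120 ≥ 30
  Pike: +45 → 45 < 60
Round 2 — Alder becomes insolvent.
No further insolvencies.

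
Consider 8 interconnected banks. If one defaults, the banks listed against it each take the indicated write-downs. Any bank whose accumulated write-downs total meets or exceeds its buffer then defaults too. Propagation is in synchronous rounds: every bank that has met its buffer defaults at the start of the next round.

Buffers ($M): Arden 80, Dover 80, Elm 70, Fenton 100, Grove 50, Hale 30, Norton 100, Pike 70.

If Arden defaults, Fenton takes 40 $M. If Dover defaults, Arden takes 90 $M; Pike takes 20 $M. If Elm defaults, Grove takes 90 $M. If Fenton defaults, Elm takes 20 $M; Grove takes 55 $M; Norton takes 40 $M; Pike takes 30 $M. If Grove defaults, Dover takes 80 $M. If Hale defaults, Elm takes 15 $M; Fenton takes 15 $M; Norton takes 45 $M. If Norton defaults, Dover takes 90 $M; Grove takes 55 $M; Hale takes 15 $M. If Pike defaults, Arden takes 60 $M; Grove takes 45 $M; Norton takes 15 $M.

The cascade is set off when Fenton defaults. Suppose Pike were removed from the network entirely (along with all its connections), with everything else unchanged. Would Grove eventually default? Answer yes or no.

yes

With Pike removed:
Round 1 — Fenton defaults (initial).
  Elm: +20 → 20 < 70
  Grove: +55 → 55 ≥ 50
  Norton: +40 → 40 < 100
Round 2 — Grove defaults.
  Dover: +80 → 80 ≥ 80
Round 3 — Dover defaults.
  Arden: +90 → 90 ≥ 80
Round 4 — Arden defaults.
No further defaults.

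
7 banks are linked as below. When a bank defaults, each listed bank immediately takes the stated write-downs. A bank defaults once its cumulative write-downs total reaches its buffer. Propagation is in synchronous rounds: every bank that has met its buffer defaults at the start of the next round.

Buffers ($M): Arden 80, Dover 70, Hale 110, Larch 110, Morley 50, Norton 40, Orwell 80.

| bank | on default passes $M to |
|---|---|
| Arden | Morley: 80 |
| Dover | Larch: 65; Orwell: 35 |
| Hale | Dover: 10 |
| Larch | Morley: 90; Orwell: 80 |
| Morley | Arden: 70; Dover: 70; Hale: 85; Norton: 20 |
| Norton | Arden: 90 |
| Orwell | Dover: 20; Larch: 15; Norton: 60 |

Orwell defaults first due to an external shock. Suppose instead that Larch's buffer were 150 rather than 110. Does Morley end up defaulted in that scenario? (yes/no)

yes

With Larch's buffer at 150:
Round 1 — Orwell defaults (initial).
  Dover: +20 → 20 < 70
  Larch: +15 → 15 < 150
  Norton: +60 → 60 ≥ 40
Round 2 — Norton defaults.
  Arden: +90 → 90 ≥ 80
Round 3 — Arden defaults.
  Morley: +80 → 80 ≥ 50
Round 4 — Morley defaults.
  Dover: +70 → 90 ≥ 70
  Hale: +85 → 85 < 110
Round 5 — Dover defaults.
  Larch: +65 → 80 < 150
No further defaults.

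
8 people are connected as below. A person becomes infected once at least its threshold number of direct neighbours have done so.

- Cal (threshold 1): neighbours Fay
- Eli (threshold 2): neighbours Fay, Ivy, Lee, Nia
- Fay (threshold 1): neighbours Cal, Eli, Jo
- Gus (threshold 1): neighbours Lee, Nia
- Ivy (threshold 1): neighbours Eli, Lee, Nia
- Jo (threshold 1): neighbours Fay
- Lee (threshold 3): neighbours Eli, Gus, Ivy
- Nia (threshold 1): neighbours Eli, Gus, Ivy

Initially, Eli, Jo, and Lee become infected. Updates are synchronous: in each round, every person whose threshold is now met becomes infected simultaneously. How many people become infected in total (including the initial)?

8

Round 1 — Eli, Jo, Lee become infected (initial).
Round 2 — checking thresholds:
  Fay: 2 of 3 neighbours ≥ 1, becomes infected.
  Gus: 1 of 2 neighbours ≥ 1, becomes infected.
  Ivy: 2 of 3 neighbours ≥ 1, becomes infected.
  Nia: 1 of 3 neighbours ≥ 1, becomes infected.
Round 3 — checking thresholds:
  Cal: 1 of 1 neighbours ≥ 1, becomes infected.
Round 4 — no new infections; cascade stops.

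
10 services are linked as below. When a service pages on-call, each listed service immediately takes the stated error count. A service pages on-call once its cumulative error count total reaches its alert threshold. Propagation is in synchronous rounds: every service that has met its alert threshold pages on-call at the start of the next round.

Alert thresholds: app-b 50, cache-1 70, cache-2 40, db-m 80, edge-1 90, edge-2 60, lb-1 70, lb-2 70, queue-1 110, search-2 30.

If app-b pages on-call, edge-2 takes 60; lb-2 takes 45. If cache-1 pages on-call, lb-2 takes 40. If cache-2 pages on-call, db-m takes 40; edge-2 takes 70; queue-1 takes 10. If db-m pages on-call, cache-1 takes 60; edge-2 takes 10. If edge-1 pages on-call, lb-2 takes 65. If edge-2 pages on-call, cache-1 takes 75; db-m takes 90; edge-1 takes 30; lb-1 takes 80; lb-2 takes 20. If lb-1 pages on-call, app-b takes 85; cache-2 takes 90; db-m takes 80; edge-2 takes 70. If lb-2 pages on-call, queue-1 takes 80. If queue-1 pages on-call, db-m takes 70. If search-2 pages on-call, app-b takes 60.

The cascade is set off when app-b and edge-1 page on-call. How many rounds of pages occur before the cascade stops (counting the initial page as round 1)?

4

Round 1 — app-b, edge-1 page on-call (initial).
  edge-2: +60 → 60 ≥ 60
  lb-2: +45+65 → 110 ≥ 70
Round 2 — edge-2, lb-2 page on-call.
  cache-1: +75 → 75 ≥ 70
  db-m: +90 → 90 ≥ 80
  lb-1: +80 → 80 ≥ 70
  queue-1: +80 → 80 < 110
Round 3 — cache-1, db-m, lb-1 page on-call.
  cache-2: +90 → 90 ≥ 40
Round 4 — cache-2 pages on-call.
  queue-1: +10 → 90 < 110
No further pages.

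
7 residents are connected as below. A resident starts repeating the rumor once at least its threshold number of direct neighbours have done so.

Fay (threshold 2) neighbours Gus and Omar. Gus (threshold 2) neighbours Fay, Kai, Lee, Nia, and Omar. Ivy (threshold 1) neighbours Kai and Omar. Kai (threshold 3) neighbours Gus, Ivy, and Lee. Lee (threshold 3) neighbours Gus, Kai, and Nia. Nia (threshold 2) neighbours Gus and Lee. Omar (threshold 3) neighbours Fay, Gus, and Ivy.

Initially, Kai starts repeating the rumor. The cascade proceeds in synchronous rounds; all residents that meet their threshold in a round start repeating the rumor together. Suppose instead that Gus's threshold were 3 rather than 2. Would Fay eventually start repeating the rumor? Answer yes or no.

With Gus's threshold at 3:
Round 1 — Kai starts repeating the rumor (initial).
Round 2 — checking thresholds:
  Gus: 1 of 5 neighbours < 3, not yet.
  Ivy: 1 of 2 neighbours ≥ 1, starts repeating the rumor.
  Lee: 1 of 3 neighbours < 3, not yet.
Round 3 — no new spreads; cascade stops.

no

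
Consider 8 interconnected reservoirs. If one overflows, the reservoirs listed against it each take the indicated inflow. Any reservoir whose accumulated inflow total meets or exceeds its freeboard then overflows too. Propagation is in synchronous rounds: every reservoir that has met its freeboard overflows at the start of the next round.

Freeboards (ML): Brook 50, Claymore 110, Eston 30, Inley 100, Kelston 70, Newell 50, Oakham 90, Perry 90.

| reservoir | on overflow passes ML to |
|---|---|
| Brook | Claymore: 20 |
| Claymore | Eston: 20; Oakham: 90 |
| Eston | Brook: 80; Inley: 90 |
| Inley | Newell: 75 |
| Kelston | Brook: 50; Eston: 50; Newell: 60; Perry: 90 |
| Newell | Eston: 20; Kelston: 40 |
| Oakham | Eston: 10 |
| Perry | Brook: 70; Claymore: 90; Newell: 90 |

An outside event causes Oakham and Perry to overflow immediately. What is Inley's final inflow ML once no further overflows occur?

90

Round 1 — Oakham, Perry overflow (initial).
  Brook: +70 → 70 ≥ 50
  Claymore: +90 → 90 < 110
  Eston: +10 → 10 < 30
  Newell: +90 → 90 ≥ 50
Round 2 — Brook, Newell overflow.
  Claymore: +20 → 110 ≥ 110
  Eston: +20 → 30 ≥ 30
  Kelston: +40 → 40 < 70
Round 3 — Claymore, Eston overflow.
  Inley: +90 → 90 < 100
No further overflows.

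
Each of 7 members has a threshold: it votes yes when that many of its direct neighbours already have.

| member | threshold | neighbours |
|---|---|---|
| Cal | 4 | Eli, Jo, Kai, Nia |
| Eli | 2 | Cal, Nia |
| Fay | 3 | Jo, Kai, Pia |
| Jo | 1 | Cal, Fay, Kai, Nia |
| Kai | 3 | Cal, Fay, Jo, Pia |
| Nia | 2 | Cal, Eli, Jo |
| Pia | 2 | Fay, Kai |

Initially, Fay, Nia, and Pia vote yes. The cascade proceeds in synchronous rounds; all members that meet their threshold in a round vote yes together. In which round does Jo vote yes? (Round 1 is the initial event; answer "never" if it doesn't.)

Round 1 — Fay, Nia, Pia vote yes (initial).
Round 2 — checking thresholds:
  Cal: 1 of 4 neighbours < 4, not yet.
  Eli: 1 of 2 neighbours < 2, not yet.
  Jo: 2 of 4 neighbours ≥ 1, votes yes.
  Kai: 2 of 4 neighbours < 3, not yet.
Round 3 — checking thresholds:
  Cal: 2 of 4 neighbours < 4, not yet.
  Eli: 1 of 2 neighbours < 2, not yet.
  Kai: 3 of 4 neighbours ≥ 3, votes yes.
Round 4 — no new yes votes; cascade stops.

2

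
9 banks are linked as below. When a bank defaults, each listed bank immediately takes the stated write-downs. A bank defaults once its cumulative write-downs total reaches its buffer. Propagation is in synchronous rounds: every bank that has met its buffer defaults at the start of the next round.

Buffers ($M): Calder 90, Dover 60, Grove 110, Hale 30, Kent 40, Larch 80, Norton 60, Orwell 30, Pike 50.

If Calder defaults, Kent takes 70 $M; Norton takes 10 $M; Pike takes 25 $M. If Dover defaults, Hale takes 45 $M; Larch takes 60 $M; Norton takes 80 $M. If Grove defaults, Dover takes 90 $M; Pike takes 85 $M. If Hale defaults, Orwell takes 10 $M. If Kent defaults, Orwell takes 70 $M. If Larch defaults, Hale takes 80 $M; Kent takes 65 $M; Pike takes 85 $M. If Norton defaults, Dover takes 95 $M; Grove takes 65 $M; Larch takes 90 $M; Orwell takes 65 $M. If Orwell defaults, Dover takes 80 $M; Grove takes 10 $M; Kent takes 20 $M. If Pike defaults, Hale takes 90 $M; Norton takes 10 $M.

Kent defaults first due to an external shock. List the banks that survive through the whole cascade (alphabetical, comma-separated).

Calder, Grove

Round 1 — Kent defaults (initial).
  Orwell: +70 → 70 ≥ 30
Round 2 — Orwell defaults.
  Dover: +80 → 80 ≥ 60
  Grove: +10 → 10 < 110
Round 3 — Dover defaults.
  Hale: +45 → 45 ≥ 30
  Larch: +60 → 60 < 80
  Norton: +80 → 80 ≥ 60
Round 4 — Hale, Norton default.
  Grove: +65 → 75 < 110
  Larch: +90 → 150 ≥ 80
Round 5 — Larch defaults.
  Pike: +85 → 85 ≥ 50
Round 6 — Pike defaults.
No further defaults.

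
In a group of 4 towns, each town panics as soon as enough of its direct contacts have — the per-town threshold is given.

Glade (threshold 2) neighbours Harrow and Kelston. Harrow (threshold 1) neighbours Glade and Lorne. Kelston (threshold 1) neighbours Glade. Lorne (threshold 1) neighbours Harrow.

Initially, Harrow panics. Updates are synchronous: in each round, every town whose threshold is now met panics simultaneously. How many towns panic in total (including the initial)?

2

Round 1 — Harrow panics (initial).
Round 2 — checking thresholds:
  Glade: 1 of 2 neighbours < 2, holds.
  Lorne: 1 of 1 neighbours ≥ 1, panics.
Round 3 — no new panics; cascade stops.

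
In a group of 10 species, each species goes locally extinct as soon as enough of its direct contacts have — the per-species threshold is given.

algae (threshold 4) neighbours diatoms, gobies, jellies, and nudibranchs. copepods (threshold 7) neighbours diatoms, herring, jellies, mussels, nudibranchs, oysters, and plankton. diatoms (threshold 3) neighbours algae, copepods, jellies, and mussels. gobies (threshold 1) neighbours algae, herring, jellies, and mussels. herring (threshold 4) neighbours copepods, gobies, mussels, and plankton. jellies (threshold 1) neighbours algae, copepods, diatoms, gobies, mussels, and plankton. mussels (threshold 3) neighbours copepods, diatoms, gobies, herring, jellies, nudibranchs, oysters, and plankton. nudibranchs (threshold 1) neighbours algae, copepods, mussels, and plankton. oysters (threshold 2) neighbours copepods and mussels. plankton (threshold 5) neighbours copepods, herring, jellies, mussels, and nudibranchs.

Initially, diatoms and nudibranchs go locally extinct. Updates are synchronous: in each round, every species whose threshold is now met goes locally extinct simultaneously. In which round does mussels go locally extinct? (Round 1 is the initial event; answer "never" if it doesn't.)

Round 1 — diatoms, nudibranchs go locally extinct (initial).
Round 2 — checking thresholds:
  algae: 2 of 4 neighbours < 4, holds.
  copepods: 2 of 7 neighbours < 7, holds.
  jellies: 1 of 6 neighbours ≥ 1, goes locally extinct.
  mussels: 2 of 8 neighbours < 3, holds.
  plankton: 1 of 5 neighbours < 5, holds.
Round 3 — checking thresholds:
  algae: 3 of 4 neighbours < 4, holds.
  copepods: 3 of 7 neighbours < 7, holds.
  gobies: 1 of 4 neighbours ≥ 1, goes locally extinct.
  mussels: 3 of 8 neighbours ≥ 3, goes locally extinct.
  plankton: 2 of 5 neighbours < 5, holds.
Round 4 — checking thresholds:
  algae: 4 of 4 neighbours ≥ 4, goes locally extinct.
  copepods: 4 of 7 neighbours < 7, holds.
  herring: 2 of 4 neighbours < 4, holds.
  oysters: 1 of 2 neighbours < 2, holds.
  plankton: 3 of 5 neighbours < 5, holds.
Round 5 — no new extinctions; cascade stops.

3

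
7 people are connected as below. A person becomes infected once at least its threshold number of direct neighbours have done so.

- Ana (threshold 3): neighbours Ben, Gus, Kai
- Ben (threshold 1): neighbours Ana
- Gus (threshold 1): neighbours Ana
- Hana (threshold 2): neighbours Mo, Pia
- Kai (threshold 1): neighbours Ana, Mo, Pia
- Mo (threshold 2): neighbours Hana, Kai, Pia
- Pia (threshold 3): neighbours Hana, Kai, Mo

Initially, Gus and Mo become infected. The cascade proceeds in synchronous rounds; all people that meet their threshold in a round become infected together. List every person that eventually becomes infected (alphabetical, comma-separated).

Gus, Kai, Mo

Round 1 — Gus, Mo become infected (initial).
Round 2 — checking thresholds:
  Ana: 1 of 3 neighbours < 3, below threshold.
  Hana: 1 of 2 neighbours < 2, below threshold.
  Kai: 1 of 3 neighbours ≥ 1, becomes infected.
  Pia: 1 of 3 neighbours < 3, below threshold.
Round 3 — no new infections; cascade stops.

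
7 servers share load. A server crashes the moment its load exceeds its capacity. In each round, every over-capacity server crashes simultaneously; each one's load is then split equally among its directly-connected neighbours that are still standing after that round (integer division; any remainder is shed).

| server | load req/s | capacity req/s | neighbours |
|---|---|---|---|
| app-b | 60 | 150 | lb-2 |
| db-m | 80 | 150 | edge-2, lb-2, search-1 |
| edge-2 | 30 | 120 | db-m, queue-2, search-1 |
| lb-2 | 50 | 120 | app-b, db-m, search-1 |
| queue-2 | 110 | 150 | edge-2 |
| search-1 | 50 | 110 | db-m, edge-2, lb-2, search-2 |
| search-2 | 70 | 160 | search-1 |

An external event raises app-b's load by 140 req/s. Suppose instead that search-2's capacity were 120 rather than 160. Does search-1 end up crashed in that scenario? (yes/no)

With search-2's capacity at 120:
Round 1 — app-b at 200 > 150. app-b crashes.
  app-b sheds 200 req/s to lb-2: 200 each.
    lb-2: 50+200 = 250 > 120
Round 2 — lb-2 crashes.
  lb-2 sheds 250 req/s to db-m, search-1: 125 each.
    db-m: 80+125 = 205 > 150
    search-1: 50+125 = 175 > 110
Round 3 — db-m, search-1 crash.
  db-m sheds 205 req/s to edge-2: 205 each.
    edge-2: 30+205 = 235 > 120
  search-1 sheds 175 req/s to edge-2, search-2: 87 each (1 lost).
    edge-2: 235+87 = 322 > 120
    search-2: 70+87 = 157 > 120
Round 4 — edge-2, search-2 crash.
  edge-2 sheds 322 req/s to queue-2: 322 each.
    queue-2: 110+322 = 432 > 150
  search-2 sheds 157 req/s: no online neighbours, lost.
Round 5 — queue-2 crashes.
  queue-2 sheds 432 req/s: no online neighbours, lost.
No further crashes.

yes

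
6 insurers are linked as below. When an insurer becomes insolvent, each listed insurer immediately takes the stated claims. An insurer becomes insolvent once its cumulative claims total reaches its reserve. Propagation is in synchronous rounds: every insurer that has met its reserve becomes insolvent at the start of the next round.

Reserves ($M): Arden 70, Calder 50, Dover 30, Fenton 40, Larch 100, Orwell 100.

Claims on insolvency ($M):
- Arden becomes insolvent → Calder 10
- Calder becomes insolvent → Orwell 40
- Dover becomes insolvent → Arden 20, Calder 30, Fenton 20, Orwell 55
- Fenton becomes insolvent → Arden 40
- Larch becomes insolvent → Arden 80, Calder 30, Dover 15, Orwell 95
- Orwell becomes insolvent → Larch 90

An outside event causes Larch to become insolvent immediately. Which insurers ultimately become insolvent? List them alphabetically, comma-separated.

Round 1 — Larch becomes insolvent (initial).
  Arden: +80 → 80 ≥ 70
  Calder: +30 → 30 < 50
  Dover: +15 → 15 < 30
  Orwell: +95 → 95 < 100
Round 2 — Arden becomes insolvent.
  Calder: +10 → 40 < 50
No further insolvencies.

Arden, Larch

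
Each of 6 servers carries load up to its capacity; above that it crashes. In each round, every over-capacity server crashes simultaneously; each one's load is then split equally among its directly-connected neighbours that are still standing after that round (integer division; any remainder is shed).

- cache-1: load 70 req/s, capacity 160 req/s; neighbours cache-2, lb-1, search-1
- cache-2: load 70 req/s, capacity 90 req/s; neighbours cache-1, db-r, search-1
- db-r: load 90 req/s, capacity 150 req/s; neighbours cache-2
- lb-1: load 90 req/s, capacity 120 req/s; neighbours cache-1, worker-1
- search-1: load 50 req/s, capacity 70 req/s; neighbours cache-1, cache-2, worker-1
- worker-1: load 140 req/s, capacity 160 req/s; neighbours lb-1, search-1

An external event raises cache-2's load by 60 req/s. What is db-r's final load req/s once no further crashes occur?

Round 1 — cache-2 at 130 > 90. cache-2 crashes.
  cache-2 sheds 130 req/s to cache-1, db-r, search-1: 43 each (1 lost).
    cache-1: 70+43 = 113 ≤ 160
    db-r: 90+43 = 133 ≤ 150
    search-1: 50+43 = 93 > 70
Round 2 — search-1 crashes.
  search-1 sheds 93 req/s to cache-1, worker-1: 46 each (1 lost).
    cache-1: 113+46 = 159 ≤ 160
    worker-1: 140+46 = 186 > 160
Round 3 — worker-1 crashes.
  worker-1 sheds 186 req/s to lb-1: 186 each.
    lb-1: 90+186 = 276 > 120
Round 4 — lb-1 crashes.
  lb-1 sheds 276 req/s to cache-1: 276 each.
    cache-1: 159+276 = 435 > 160
Round 5 — cache-1 crashes.
  cache-1 sheds 435 req/s: no online neighbours, lost.
No further crashes.

133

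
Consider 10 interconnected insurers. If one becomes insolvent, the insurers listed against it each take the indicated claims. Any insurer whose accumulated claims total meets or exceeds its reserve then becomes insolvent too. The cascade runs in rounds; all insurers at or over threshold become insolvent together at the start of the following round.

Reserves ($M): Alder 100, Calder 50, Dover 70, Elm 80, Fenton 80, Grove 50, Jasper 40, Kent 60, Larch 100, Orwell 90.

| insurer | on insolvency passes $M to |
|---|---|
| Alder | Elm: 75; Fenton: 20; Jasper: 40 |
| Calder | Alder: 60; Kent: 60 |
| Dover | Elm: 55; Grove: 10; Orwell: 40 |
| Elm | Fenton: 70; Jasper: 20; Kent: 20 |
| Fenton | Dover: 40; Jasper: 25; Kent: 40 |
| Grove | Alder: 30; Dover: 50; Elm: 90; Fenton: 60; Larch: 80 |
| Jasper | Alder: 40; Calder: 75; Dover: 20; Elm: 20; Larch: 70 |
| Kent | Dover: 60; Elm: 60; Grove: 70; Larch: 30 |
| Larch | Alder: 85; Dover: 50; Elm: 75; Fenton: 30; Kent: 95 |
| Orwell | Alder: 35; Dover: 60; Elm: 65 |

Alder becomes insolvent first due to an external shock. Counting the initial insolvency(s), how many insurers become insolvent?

Round 1 — Alder becomes insolvent (initial).
  Elm: +75 → 75 < 80
  Fenton: +20 → 20 < 80
  Jasper: +40 → 40 ≥ 40
Round 2 — Jasper becomes insolvent.
  Calder: +75 → 75 ≥ 50
  Dover: +20 → 20 < 70
  Elm: +20 → 95 ≥ 80
  Larch: +70 → 70 < 100
Round 3 — Calder, Elm become insolvent.
  Fenton: +70 → 90 ≥ 80
  Kent: +60+20 → 80 ≥ 60
Round 4 — Fenton, Kent become insolvent.
  Dover: +40+60 → 120 ≥ 70
  Grove: +70 → 70 ≥ 50
  Larch: +30 → 100 ≥ 100
Round 5 — Dover, Grove, Larch become insolvent.
  Orwell: +40 → 40 < 90
No further insolvencies.

9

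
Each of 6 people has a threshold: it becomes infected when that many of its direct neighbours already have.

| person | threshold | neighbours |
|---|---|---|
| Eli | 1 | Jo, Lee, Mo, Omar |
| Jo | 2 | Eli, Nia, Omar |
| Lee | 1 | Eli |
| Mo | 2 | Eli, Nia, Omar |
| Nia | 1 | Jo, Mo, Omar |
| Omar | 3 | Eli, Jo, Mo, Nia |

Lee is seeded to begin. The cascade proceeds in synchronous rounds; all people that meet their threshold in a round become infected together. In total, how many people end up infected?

2

Round 1 — Lee becomes infected (initial).
Round 2 — checking thresholds:
  Eli: 1 of 4 neighbours ≥ 1, becomes infected.
Round 3 — no new infections; cascade stops.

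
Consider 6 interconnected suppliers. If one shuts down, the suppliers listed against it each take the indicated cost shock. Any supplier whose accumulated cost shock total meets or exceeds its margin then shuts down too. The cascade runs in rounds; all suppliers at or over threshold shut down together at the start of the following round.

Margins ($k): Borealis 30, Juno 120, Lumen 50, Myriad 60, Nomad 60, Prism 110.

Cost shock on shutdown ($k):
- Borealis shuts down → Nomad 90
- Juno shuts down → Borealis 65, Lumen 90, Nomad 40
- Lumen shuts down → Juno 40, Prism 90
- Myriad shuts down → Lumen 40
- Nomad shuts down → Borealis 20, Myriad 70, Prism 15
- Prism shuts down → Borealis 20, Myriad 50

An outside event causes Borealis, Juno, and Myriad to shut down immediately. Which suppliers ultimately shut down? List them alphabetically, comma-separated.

Round 1 — Borealis, Juno, Myriad shut down (initial).
  Lumen: +90+40 → 130 ≥ 50
  Nomad: +90+40 → 130 ≥ 60
Round 2 — Lumen, Nomad shut down.
  Prism: +90+15 → 105 < 110
No further shutdowns.

Borealis, Juno, Lumen, Myriad, Nomad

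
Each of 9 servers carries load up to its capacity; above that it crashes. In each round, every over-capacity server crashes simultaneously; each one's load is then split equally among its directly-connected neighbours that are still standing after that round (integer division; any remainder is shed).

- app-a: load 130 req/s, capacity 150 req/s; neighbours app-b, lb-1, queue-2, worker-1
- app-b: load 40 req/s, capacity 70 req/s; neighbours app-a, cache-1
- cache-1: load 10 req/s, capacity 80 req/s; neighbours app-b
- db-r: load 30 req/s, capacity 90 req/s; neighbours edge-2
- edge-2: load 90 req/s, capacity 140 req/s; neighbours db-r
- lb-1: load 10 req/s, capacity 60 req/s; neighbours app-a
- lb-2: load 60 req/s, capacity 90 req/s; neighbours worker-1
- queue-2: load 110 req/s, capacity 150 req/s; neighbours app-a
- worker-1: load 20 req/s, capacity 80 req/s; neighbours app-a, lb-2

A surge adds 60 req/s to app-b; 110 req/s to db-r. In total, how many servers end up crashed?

6

Round 1 — app-b at 100 > 70; db-r at 140 > 90. app-b, db-r crash.
  app-b sheds 100 req/s to app-a, cache-1: 50 each.
    app-a: 130+50 = 180 > 150
    cache-1: 10+50 = 60 ≤ 80
  db-r sheds 140 req/s to edge-2: 140 each.
    edge-2: 90+140 = 230 > 140
Round 2 — app-a, edge-2 crash.
  app-a sheds 180 req/s to lb-1, queue-2, worker-1: 60 each.
    lb-1: 10+60 = 70 > 60
    queue-2: 110+60 = 170 > 150
    worker-1: 20+60 = 80 ≤ 80
  edge-2 sheds 230 req/s: no online neighbours, lost.
Round 3 — lb-1, queue-2 crash.
  lb-1 sheds 70 req/s: no online neighbours, lost.
  queue-2 sheds 170 req/s: no online neighbours, lost.
No further crashes.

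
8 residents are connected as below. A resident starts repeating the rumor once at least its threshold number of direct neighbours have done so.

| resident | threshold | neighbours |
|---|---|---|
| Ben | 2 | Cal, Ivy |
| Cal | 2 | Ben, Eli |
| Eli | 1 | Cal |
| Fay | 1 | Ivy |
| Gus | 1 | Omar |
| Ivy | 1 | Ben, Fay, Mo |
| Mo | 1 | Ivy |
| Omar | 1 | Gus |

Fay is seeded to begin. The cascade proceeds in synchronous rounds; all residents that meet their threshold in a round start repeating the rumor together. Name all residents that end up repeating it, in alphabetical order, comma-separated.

Round 1 — Fay starts repeating the rumor (initial).
Round 2 — checking thresholds:
  Ivy: 1 of 3 neighbours ≥ 1, starts repeating the rumor.
Round 3 — checking thresholds:
  Ben: 1 of 2 neighbours < 2, below threshold.
  Mo: 1 of 1 neighbours ≥ 1, starts repeating the rumor.
Round 4 — no new spreads; cascade stops.

Fay, Ivy, Mo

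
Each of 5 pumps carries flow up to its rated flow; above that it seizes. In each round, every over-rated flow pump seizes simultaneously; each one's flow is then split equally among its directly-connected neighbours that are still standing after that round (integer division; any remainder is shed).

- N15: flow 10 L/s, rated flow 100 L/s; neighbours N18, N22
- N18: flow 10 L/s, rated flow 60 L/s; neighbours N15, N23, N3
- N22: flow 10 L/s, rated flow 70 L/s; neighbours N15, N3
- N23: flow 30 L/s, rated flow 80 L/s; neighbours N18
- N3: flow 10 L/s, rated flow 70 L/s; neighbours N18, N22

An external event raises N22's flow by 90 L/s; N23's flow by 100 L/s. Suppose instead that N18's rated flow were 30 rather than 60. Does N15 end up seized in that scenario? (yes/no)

With N18's rated flow at 30:
Round 1 — N22 at 100 > 70; N23 at 130 > 80. N22, N23 seize.
  N22 sheds 100 L/s to N15, N3: 50 each.
    N15: 10+50 = 60 ≤ 100
    N3: 10+50 = 60 ≤ 70
  N23 sheds 130 L/s to N18: 130 each.
    N18: 10+130 = 140 > 30
Round 2 — N18 seizes.
  N18 sheds 140 L/s to N15, N3: 70 each.
    N15: 60+70 = 130 > 100
    N3: 60+70 = 130 > 70
Round 3 — N15, N3 seize.
  N15 sheds 130 L/s: no online neighbours, lost.
  N3 sheds 130 L/s: no online neighbours, lost.
No further seizures.

yes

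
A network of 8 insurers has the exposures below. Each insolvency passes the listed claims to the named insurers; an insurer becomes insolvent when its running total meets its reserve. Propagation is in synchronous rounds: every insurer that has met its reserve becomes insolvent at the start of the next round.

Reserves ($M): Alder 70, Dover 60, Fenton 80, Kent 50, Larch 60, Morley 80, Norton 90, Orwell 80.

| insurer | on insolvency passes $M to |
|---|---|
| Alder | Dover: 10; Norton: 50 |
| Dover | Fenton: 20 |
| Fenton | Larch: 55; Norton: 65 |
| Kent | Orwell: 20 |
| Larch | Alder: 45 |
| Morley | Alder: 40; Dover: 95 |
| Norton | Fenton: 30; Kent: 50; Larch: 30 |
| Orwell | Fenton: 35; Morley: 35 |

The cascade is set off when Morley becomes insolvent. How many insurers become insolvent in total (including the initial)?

2

Round 1 — Morley becomes insolvent (initial).
  Alder: +40 → 40 < 70
  Dover: +95 → 95 ≥ 60
Round 2 — Dover becomes insolvent.
  Fenton: +20 → 20 < 80
No further insolvencies.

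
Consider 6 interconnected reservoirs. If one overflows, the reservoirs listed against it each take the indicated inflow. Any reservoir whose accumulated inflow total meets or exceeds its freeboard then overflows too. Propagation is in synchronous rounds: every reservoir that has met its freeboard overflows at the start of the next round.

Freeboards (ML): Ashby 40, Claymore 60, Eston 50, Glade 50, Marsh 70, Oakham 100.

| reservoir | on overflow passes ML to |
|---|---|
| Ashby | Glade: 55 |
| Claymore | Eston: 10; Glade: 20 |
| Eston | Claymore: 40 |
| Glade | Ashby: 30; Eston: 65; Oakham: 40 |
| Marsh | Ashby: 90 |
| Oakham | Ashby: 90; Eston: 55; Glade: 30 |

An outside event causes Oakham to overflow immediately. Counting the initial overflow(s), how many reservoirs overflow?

4

Round 1 — Oakham overflows (initial).
  Ashby: +90 → 90 ≥ 40
  Eston: +55 → 55 ≥ 50
  Glade: +30 → 30 < 50
Round 2 — Ashby, Eston overflow.
  Claymore: +40 → 40 < 60
  Glade: +55 → 85 ≥ 50
Round 3 — Glade overflows.
No further overflows.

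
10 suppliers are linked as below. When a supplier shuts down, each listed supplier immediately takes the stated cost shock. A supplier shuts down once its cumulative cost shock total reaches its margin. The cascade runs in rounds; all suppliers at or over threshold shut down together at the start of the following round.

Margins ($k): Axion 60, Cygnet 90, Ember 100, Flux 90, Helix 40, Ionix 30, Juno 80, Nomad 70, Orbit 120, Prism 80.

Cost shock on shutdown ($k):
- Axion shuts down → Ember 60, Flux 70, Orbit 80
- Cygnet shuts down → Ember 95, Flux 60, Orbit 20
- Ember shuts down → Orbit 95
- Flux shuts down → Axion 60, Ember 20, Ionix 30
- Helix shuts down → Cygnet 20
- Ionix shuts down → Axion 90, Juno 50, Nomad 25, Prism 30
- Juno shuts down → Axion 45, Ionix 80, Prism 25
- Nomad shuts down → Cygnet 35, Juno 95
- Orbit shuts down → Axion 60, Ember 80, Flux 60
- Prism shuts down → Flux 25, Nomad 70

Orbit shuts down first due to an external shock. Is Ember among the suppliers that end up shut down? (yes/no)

Round 1 — Orbit shuts down (initial).
  Axion: +60 → 60 ≥ 60
  Ember: +80 → 80 < 100
  Flux: +60 → 60 < 90
Round 2 — Axion shuts down.
  Ember: +60 → 140 ≥ 100
  Flux: +70 → 130 ≥ 90
Round 3 — Ember, Flux shut down.
  Ionix: +30 → 30 ≥ 30
Round 4 — Ionix shuts down.
  Juno: +50 → 50 < 80
  Nomad: +25 → 25 < 70
  Prism: +30 → 30 < 80
No further shutdowns.

yes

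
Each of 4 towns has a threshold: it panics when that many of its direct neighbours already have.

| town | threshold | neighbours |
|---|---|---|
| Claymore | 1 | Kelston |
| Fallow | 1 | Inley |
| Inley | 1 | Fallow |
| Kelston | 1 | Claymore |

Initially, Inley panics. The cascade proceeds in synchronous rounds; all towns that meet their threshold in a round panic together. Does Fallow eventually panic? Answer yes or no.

Round 1 — Inley panics (initial).
Round 2 — checking thresholds:
  Fallow: 1 of 1 neighbours ≥ 1, panics.
Round 3 — no new panics; cascade stops.

yes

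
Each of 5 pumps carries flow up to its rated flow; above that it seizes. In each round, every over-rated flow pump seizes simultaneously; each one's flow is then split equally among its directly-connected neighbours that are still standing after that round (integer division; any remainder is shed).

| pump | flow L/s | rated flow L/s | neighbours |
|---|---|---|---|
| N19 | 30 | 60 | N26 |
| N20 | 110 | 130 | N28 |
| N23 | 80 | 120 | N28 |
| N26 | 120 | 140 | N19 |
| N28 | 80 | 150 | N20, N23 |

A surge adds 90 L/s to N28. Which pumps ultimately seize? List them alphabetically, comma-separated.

Round 1 — N28 at 170 > 150. N28 seizes.
  N28 sheds 170 L/s to N20, N23: 85 each.
    N20: 110+85 = 195 > 130
    N23: 80+85 = 165 > 120
Round 2 — N20, N23 seize.
  N20 sheds 195 L/s: no online neighbours, lost.
  N23 sheds 165 L/s: no online neighbours, lost.
No further seizures.

N20, N23, N28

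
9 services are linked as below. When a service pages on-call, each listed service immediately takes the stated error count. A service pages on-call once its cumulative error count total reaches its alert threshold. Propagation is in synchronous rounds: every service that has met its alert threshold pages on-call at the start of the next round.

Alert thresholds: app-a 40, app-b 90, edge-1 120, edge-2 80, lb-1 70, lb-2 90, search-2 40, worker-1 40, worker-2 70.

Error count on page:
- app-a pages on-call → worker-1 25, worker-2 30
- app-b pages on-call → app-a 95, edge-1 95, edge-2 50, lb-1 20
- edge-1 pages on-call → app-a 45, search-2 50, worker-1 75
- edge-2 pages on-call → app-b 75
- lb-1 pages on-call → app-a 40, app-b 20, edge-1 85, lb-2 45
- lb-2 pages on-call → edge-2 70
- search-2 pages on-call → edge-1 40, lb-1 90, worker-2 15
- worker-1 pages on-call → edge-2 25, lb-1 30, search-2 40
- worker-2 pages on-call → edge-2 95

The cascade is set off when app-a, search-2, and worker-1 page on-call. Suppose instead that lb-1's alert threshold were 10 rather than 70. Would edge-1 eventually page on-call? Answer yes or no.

yes

With lb-1's alert threshold at 10:
Round 1 — app-a, search-2, worker-1 page on-call (initial).
  edge-1: +40 → 40 < 120
  edge-2: +25 → 25 < 80
  lb-1: +90+30 → 120 ≥ 10
  worker-2: +30+15 → 45 < 70
Round 2 — lb-1 pages on-call.
  app-b: +20 → 20 < 90
  edge-1: +85 → 125 ≥ 120
  lb-2: +45 → 45 < 90
Round 3 — edge-1 pages on-call.
No further pages.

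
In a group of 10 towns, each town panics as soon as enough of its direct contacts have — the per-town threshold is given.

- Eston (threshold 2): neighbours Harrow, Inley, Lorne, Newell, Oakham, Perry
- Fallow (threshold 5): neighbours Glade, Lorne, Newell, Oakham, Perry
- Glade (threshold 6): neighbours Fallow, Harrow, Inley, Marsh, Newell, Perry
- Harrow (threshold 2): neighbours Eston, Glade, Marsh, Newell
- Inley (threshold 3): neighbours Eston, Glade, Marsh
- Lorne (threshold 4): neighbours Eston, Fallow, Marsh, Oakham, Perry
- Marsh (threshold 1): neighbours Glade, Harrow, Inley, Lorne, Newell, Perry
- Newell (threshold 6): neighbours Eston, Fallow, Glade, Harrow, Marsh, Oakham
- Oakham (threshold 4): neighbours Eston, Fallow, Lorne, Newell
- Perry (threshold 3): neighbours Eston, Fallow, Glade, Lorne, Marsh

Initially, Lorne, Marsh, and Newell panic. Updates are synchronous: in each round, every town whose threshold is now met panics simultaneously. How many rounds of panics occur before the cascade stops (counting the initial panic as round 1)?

3

Round 1 — Lorne, Marsh, Newell panic (initial).
Round 2 — checking thresholds:
  Eston: 2 of 6 neighbours ≥ 2, panics.
  Fallow: 2 of 5 neighbours < 5, below threshold.
  Glade: 2 of 6 neighbours < 6, below threshold.
  Harrow: 2 of 4 neighbours ≥ 2, panics.
  Inley: 1 of 3 neighbours < 3, below threshold.
  Oakham: 2 of 4 neighbours < 4, below threshold.
  Perry: 2 of 5 neighbours < 3, below threshold.
Round 3 — checking thresholds:
  Fallow: 2 of 5 neighbours < 5, below threshold.
  Glade: 3 of 6 neighbours < 6, below threshold.
  Inley: 2 of 3 neighbours < 3, below threshold.
  Oakham: 3 of 4 neighbours < 4, below threshold.
  Perry: 3 of 5 neighbours ≥ 3, panics.
Round 4 — no new panics; cascade stops.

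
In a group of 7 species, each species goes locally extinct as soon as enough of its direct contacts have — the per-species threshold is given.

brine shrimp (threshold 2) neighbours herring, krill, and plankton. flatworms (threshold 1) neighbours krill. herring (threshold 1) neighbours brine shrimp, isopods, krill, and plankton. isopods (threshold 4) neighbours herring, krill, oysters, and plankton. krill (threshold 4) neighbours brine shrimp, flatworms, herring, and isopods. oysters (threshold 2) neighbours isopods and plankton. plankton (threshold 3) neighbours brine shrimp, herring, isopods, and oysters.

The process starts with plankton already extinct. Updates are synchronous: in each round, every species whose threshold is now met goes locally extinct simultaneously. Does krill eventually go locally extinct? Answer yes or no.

no

Round 1 — plankton goes locally extinct (initial).
Round 2 — checking thresholds:
  brine shrimp: 1 of 3 neighbours < 2, holds.
  herring: 1 of 4 neighbours ≥ 1, goes locally extinct.
  isopods: 1 of 4 neighbours < 4, holds.
  oysters: 1 of 2 neighbours < 2, holds.
Round 3 — checking thresholds:
  brine shrimp: 2 of 3 neighbours ≥ 2, goes locally extinct.
  isopods: 2 of 4 neighbours < 4, holds.
  krill: 1 of 4 neighbours < 4, holds.
  oysters: 1 of 2 neighbours < 2, holds.
Round 4 — no new extinctions; cascade stops.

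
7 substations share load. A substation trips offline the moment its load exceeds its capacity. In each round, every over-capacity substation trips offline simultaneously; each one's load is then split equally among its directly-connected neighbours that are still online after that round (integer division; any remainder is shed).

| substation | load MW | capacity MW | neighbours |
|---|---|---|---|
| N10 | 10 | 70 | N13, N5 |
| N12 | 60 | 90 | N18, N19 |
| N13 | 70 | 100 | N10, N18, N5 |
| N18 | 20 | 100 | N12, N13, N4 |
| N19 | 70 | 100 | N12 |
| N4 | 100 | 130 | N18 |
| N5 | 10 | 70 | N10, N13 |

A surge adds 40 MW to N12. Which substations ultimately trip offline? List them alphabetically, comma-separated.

N12, N19

Round 1 — N12 at 100 > 90. N12 trips offline.
  N12 sheds 100 MW to N18, N19: 50 each.
    N18: 20+50 = 70 ≤ 100
    N19: 70+50 = 120 > 100
Round 2 — N19 trips offline.
  N19 sheds 120 MW: no online neighbours, lost.
No further trips.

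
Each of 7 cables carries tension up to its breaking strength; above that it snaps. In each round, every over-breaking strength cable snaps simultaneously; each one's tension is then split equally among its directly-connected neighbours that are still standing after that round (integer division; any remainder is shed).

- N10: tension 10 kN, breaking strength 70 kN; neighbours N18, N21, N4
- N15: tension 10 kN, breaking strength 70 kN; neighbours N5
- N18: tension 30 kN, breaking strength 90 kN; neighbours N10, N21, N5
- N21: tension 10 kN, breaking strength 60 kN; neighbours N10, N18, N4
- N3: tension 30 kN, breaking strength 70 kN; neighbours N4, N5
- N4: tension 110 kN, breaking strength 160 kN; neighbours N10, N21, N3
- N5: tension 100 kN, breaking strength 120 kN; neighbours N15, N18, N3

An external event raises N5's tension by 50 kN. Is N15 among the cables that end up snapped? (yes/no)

Round 1 — N5 at 150 > 120. N5 snaps.
  N5 sheds 150 kN to N15, N18, N3: 50 each.
    N15: 10+50 = 60 ≤ 70
    N18: 30+50 = 80 ≤ 90
    N3: 30+50 = 80 > 70
Round 2 — N3 snaps.
  N3 sheds 80 kN to N4: 80 each.
    N4: 110+80 = 190 > 160
Round 3 — N4 snaps.
  N4 sheds 190 kN to N10, N21: 95 each.
    N10: 10+95 = 105 > 70
    N21: 10+95 = 105 > 60
Round 4 — N10, N21 snap.
  N10 sheds 105 kN to N18: 105 each.
    N18: 80+105 = 185 > 90
  N21 sheds 105 kN to N18: 105 each.
    N18: 185+105 = 290 > 90
Round 5 — N18 snaps.
  N18 sheds 290 kN: no online neighbours, lost.
No further breaks.

no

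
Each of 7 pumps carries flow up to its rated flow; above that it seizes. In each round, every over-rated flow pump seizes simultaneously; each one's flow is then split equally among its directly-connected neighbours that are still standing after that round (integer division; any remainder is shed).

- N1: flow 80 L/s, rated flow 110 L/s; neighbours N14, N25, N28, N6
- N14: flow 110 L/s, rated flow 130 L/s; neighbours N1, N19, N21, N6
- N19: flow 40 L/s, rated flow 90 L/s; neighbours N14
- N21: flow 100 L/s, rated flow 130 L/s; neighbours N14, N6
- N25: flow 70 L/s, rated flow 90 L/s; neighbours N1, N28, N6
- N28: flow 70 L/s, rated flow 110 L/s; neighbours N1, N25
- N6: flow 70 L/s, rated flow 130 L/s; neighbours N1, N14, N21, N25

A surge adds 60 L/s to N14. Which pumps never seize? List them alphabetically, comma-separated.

Round 1 — N14 at 170 > 130. N14 seizes.
  N14 sheds 170 L/s to N1, N19, N21, N6: 42 each (2 lost).
    N1: 80+42 = 122 > 110
    N19: 40+42 = 82 ≤ 90
    N21: 100+42 = 142 > 130
    N6: 70+42 = 112 ≤ 130
Round 2 — N1, N21 seize.
  N1 sheds 122 L/s to N25, N28, N6: 40 each (2 lost).
    N25: 70+40 = 110 > 90
    N28: 70+40 = 110 ≤ 110
    N6: 112+40 = 152 > 130
  N21 sheds 142 L/s to N6: 142 each.
    N6: 152+142 = 294 > 130
Round 3 — N25, N6 seize.
  N25 sheds 110 L/s to N28: 110 each.
    N28: 110+110 = 220 > 110
  N6 sheds 294 L/s: no online neighbours, lost.
Round 4 — N28 seizes.
  N28 sheds 220 L/s: no online neighbours, lost.
No further seizures.

N19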